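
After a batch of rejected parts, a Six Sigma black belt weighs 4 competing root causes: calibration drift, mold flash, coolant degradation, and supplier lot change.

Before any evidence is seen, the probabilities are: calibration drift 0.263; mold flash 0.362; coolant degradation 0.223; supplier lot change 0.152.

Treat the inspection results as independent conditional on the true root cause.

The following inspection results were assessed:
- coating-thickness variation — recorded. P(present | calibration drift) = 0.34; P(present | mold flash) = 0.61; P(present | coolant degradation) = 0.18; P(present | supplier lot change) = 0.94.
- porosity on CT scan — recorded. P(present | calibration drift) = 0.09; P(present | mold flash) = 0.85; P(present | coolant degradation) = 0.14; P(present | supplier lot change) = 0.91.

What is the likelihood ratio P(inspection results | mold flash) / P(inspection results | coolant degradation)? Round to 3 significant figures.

Joint likelihood of the inspection result pattern under each hypothesis:
  mold flash: 0.61 × 0.85 = 0.5185
  coolant degradation: 0.18 × 0.14 = 0.0252
Bayes factor = 0.5185 / 0.0252 ≈ 20.6

20.6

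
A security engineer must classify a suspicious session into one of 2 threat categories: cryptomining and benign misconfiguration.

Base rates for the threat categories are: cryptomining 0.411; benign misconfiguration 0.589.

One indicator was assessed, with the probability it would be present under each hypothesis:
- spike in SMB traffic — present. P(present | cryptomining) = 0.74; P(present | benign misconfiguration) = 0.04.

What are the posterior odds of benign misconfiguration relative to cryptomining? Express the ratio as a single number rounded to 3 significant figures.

0.0775

Posterior odds equal prior odds times the likelihood ratio; only the two competing hypotheses matter.
  benign misconfiguration: 0.589 × 0.04 = 0.02356
  cryptomining: 0.411 × 0.74 = 0.30414
Odds(benign misconfiguration : cryptomining) = 0.02356 / 0.30414 ≈ 0.0775.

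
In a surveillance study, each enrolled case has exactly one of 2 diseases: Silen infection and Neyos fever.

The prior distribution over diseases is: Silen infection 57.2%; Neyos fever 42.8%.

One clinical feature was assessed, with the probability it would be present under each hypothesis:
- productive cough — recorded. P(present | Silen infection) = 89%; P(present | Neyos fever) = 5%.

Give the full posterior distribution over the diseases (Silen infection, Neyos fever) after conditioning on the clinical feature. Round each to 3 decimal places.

0.960, 0.040

For each hypothesis, the unnormalized posterior weight is prior × likelihood:
  Silen infection: 0.572 × 0.89 = 0.50908
  Neyos fever: 0.428 × 0.05 = 0.0214
Marginal likelihood of the evidence = 0.53048.
P(Silen infection | evidence) = 0.50908 / 0.53048 ≈ 0.960
P(Neyos fever | evidence) = 0.0214 / 0.53048 ≈ 0.040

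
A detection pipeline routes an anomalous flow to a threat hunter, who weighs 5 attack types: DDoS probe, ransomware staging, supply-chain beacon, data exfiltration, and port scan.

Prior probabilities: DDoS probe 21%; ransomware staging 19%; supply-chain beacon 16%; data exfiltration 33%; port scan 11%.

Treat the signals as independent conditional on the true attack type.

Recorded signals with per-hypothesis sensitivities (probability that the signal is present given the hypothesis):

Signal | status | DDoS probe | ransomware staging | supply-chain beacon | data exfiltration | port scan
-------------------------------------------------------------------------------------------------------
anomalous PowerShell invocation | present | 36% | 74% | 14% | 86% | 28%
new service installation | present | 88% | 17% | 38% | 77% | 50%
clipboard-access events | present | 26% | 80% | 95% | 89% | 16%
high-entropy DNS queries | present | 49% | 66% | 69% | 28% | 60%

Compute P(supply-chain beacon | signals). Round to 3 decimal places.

0.068

By Bayes' rule with conditional independence, the unnormalized weight for each hypothesis is prior × ∏ likelihoods:
  DDoS probe: 0.21 × 0.36 × 0.88 × 0.26 × 0.49 = 0.0084757
  ransomware staging: 0.19 × 0.74 × 0.17 × 0.80 × 0.66 = 0.01262
  supply-chain beacon: 0.16 × 0.14 × 0.38 × 0.95 × 0.69 = 0.0055796
  data exfiltration: 0.33 × 0.86 × 0.77 × 0.89 × 0.28 = 0.054457
  port scan: 0.11 × 0.28 × 0.50 × 0.16 × 0.60 = 0.0014784
Normalizing constant Z = 0.0084757 + 0.01262 + 0.0055796 + 0.054457 + 0.0014784 = 0.082611.
P(supply-chain beacon | evidence) = 0.0055796 / 0.082611 ≈ 0.068.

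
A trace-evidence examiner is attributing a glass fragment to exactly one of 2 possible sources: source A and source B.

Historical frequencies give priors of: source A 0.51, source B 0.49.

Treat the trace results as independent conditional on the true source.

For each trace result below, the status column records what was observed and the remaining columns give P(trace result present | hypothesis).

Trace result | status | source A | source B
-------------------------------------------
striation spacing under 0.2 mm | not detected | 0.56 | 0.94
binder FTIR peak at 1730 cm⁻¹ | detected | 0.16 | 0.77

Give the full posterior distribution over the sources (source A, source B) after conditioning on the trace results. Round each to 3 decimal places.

By Bayes' rule with conditional independence, the unnormalized weight for each hypothesis is prior × ∏ likelihoods (using 1 − P(present | H) for each absent trace result):
  source A: 0.51 × (1 − 0.56) × 0.16 = 0.035904
  source B: 0.49 × (1 − 0.94) × 0.77 = 0.022638
Normalizing constant Z = 0.035904 + 0.022638 = 0.058542.
P(source A | evidence) = 0.035904 / 0.058542 ≈ 0.613
P(source B | evidence) = 0.022638 / 0.058542 ≈ 0.387

0.613, 0.387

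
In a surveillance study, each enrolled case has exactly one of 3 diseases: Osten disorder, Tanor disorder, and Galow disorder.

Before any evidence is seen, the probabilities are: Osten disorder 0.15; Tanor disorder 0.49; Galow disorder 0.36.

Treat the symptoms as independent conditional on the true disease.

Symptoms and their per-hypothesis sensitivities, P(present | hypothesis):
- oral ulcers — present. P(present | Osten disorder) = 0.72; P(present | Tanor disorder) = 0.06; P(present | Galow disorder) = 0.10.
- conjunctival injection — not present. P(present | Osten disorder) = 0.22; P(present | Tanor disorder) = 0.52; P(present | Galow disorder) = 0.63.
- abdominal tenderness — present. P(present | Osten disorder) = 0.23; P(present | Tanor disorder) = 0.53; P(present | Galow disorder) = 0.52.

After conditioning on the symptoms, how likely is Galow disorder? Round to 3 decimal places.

For each hypothesis, the unnormalized posterior weight is prior × product of the symptom likelihoods (using 1 − P(present | H) for each absent symptom):
  Osten disorder: 0.15 × 0.72 × (1 − 0.22) × 0.23 = 0.019375
  Tanor disorder: 0.49 × 0.06 × (1 − 0.52) × 0.53 = 0.0074794
  Galow disorder: 0.36 × 0.10 × (1 − 0.63) × 0.52 = 0.0069264
Normalizing constant Z = 0.019375 + 0.0074794 + 0.0069264 = 0.033781.
P(Galow disorder | evidence) = 0.0069264 / 0.033781 ≈ 0.205.

0.205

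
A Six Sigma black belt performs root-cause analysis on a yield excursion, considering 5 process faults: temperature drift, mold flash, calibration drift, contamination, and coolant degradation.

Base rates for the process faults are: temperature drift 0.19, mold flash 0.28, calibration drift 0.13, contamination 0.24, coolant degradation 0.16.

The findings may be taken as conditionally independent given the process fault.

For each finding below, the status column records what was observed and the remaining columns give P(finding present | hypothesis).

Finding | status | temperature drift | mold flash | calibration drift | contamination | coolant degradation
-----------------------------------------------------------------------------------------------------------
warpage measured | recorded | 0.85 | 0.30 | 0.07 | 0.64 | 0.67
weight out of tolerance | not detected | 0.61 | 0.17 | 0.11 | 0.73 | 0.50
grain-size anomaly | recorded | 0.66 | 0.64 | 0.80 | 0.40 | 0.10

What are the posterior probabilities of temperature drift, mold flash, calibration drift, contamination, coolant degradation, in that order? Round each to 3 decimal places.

0.363, 0.389, 0.057, 0.145, 0.047

By Bayes' rule with conditional independence, the unnormalized weight for each hypothesis is prior × ∏ likelihoods (using 1 − P(present | H) for each absent finding):
  temperature drift: 0.19 × 0.85 × (1 − 0.61) × 0.66 = 0.04157
  mold flash: 0.28 × 0.30 × (1 − 0.17) × 0.64 = 0.044621
  calibration drift: 0.13 × 0.07 × (1 − 0.11) × 0.80 = 0.0064792
  contamination: 0.24 × 0.64 × (1 − 0.73) × 0.40 = 0.016589
  coolant degradation: 0.16 × 0.67 × (1 − 0.50) × 0.10 = 0.00536
Marginal likelihood of the evidence = 0.11462.
P(temperature drift | evidence) = 0.04157 / 0.11462 ≈ 0.363
P(mold flash | evidence) = 0.044621 / 0.11462 ≈ 0.389
P(calibration drift | evidence) = 0.0064792 / 0.11462 ≈ 0.057
P(contamination | evidence) = 0.016589 / 0.11462 ≈ 0.145
P(coolant degradation | evidence) = 0.00536 / 0.11462 ≈ 0.047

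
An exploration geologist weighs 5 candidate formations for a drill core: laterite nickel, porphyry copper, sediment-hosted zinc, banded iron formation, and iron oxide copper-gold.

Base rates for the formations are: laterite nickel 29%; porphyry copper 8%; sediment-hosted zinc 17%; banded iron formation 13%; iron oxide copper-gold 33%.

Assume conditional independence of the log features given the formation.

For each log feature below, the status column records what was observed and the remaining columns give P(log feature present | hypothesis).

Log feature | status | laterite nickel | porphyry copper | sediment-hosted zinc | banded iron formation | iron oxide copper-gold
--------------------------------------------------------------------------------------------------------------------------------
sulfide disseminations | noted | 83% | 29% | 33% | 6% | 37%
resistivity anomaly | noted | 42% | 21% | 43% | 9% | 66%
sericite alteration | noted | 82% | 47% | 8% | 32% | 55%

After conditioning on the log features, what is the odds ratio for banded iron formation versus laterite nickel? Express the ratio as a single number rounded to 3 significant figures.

Unnormalized posterior weight (prior times the log feature likelihoods) for each of the two hypotheses:
  banded iron formation: 0.13 × 0.06 × 0.09 × 0.32 = 0.00022464
  laterite nickel: 0.29 × 0.83 × 0.42 × 0.82 = 0.082897
Odds(banded iron formation : laterite nickel) = 0.00022464 / 0.082897 ≈ 0.00271.

0.00271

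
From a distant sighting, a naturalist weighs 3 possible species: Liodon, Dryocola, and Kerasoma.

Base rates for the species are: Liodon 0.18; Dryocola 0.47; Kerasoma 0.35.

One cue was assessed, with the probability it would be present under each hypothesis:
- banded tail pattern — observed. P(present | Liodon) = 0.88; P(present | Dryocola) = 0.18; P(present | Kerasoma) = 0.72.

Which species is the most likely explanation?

By Bayes' rule, the unnormalized weight for each hypothesis is prior × likelihood:
  Liodon: 0.18 × 0.88 = 0.1584
  Dryocola: 0.47 × 0.18 = 0.0846
  Kerasoma: 0.35 × 0.72 = 0.252
Marginal likelihood of the evidence = 0.495.
P(Liodon | evidence) ≈ 0.1584 / 0.495 ≈ 0.320
P(Dryocola | evidence) ≈ 0.0846 / 0.495 ≈ 0.171
P(Kerasoma | evidence) ≈ 0.252 / 0.495 ≈ 0.509
The largest is 0.509, so Kerasoma is most probable.

Kerasoma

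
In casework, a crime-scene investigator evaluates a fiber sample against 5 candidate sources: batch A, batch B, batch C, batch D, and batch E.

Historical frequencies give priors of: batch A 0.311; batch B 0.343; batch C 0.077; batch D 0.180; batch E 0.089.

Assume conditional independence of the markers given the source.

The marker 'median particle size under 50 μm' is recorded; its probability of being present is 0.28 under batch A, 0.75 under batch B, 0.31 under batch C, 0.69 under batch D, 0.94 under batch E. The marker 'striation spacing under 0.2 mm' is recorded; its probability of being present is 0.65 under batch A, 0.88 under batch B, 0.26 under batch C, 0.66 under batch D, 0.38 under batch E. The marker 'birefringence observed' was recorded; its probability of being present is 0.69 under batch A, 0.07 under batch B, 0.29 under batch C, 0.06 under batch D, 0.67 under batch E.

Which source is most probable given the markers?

batch A

Multiply each prior by the joint likelihood of the marker pattern:
  batch A: 0.311 × 0.28 × 0.65 × 0.69 = 0.039055
  batch B: 0.343 × 0.75 × 0.88 × 0.07 = 0.015847
  batch C: 0.077 × 0.31 × 0.26 × 0.29 = 0.0017998
  batch D: 0.180 × 0.69 × 0.66 × 0.06 = 0.0049183
  batch E: 0.089 × 0.94 × 0.38 × 0.67 = 0.0213
Normalizing constant Z = 0.039055 + 0.015847 + 0.0017998 + 0.0049183 + 0.0213 = 0.08292.
P(batch A | evidence) ≈ 0.039055 / 0.08292 ≈ 0.471
P(batch B | evidence) ≈ 0.015847 / 0.08292 ≈ 0.191
P(batch C | evidence) ≈ 0.0017998 / 0.08292 ≈ 0.022
P(batch D | evidence) ≈ 0.0049183 / 0.08292 ≈ 0.059
P(batch E | evidence) ≈ 0.0213 / 0.08292 ≈ 0.257
The largest is 0.471, so batch A is most probable.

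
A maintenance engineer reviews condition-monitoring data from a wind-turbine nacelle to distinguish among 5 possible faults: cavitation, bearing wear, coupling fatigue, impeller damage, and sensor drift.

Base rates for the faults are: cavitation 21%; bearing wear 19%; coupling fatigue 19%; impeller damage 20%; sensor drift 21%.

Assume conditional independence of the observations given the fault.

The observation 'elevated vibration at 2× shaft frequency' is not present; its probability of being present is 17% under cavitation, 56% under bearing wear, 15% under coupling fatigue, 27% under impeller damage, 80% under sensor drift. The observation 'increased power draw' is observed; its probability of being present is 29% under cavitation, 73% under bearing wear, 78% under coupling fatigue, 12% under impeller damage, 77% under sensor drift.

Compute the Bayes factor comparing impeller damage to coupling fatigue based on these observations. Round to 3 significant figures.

The Bayes factor is the ratio of the joint likelihoods of the evidence pattern under the two hypotheses (using 1 − P(present | H) for each absent observation).
  impeller damage: (1 − 0.27) × 0.12 = 0.0876
  coupling fatigue: (1 − 0.15) × 0.78 = 0.663
Bayes factor = 0.0876 / 0.663 ≈ 0.132

0.132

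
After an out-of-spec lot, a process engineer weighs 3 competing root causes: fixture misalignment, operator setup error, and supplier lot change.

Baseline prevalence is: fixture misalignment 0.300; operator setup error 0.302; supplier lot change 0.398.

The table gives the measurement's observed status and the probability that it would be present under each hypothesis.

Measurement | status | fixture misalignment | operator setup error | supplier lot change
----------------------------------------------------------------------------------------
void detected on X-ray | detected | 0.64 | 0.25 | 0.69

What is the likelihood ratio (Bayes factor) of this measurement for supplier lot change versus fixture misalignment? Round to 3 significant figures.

1.08

The Bayes factor is the ratio of the two likelihoods.
  supplier lot change: 0.69
  fixture misalignment: 0.64
Bayes factor = 0.69 / 0.64 ≈ 1.08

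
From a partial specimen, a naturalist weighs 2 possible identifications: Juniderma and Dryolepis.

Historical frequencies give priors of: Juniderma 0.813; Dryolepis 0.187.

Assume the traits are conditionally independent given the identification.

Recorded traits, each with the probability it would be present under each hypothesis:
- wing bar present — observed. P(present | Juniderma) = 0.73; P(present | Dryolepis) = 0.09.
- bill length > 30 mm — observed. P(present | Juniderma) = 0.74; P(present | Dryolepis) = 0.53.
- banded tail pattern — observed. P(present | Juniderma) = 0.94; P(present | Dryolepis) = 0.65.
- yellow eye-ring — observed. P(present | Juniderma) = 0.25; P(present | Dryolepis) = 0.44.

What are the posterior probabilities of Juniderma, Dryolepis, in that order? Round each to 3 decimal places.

0.976, 0.024

By Bayes' rule with conditional independence, the unnormalized weight for each hypothesis is prior × ∏ likelihoods:
  Juniderma: 0.813 × 0.73 × 0.74 × 0.94 × 0.25 = 0.10321
  Dryolepis: 0.187 × 0.09 × 0.53 × 0.65 × 0.44 = 0.0025511
Normalizing constant Z = 0.10321 + 0.0025511 = 0.10576.
P(Juniderma | evidence) = 0.10321 / 0.10576 ≈ 0.976
P(Dryolepis | evidence) = 0.0025511 / 0.10576 ≈ 0.024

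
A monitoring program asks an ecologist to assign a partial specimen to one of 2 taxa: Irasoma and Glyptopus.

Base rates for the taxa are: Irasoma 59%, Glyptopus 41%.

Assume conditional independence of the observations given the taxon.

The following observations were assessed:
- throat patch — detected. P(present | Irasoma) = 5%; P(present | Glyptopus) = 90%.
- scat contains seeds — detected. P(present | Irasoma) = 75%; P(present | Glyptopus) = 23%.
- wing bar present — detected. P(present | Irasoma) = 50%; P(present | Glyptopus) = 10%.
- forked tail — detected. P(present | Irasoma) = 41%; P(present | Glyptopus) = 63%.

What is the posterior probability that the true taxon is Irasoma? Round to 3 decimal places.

By Bayes' rule with conditional independence, the unnormalized weight for each hypothesis is prior × ∏ likelihoods:
  Irasoma: 0.59 × 0.05 × 0.75 × 0.50 × 0.41 = 0.0045356
  Glyptopus: 0.41 × 0.90 × 0.23 × 0.10 × 0.63 = 0.0053468
The unnormalized weights sum to 0.0098824.
P(Irasoma | evidence) = 0.0045356 / 0.0098824 ≈ 0.459.

0.459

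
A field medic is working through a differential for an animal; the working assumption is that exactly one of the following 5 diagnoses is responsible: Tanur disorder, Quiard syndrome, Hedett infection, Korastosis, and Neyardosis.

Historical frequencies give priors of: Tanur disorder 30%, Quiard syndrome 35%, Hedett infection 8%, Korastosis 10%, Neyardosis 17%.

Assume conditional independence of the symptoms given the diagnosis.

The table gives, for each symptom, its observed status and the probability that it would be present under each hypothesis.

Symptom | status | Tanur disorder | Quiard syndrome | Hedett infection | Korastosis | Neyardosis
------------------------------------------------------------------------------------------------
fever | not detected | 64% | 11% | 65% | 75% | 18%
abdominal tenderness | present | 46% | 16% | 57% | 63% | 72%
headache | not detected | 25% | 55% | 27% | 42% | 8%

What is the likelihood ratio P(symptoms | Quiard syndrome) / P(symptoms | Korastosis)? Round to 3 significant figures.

0.701

The Bayes factor is the ratio of the joint likelihoods of the symptom pattern under the two hypotheses (using 1 − P(present | H) for each absent symptom).
  Quiard syndrome: (1 − 0.11) × 0.16 × (1 − 0.55) = 0.06408
  Korastosis: (1 − 0.75) × 0.63 × (1 − 0.42) = 0.09135
Bayes factor = 0.06408 / 0.09135 ≈ 0.701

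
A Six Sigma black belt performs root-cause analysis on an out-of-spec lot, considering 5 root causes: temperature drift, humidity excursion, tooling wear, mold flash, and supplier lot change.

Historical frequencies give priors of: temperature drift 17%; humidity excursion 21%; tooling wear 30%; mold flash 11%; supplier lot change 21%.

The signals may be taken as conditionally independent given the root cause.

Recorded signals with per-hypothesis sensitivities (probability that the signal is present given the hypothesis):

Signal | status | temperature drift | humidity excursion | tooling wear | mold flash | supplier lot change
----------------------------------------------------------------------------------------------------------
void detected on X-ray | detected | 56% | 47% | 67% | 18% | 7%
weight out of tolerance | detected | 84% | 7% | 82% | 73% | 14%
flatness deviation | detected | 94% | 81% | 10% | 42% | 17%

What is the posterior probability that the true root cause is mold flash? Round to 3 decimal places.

0.059

For each hypothesis, the unnormalized posterior weight is prior × product of the signal likelihoods:
  temperature drift: 0.17 × 0.56 × 0.84 × 0.94 = 0.07517
  humidity excursion: 0.21 × 0.47 × 0.07 × 0.81 = 0.0055963
  tooling wear: 0.30 × 0.67 × 0.82 × 0.10 = 0.016482
  mold flash: 0.11 × 0.18 × 0.73 × 0.42 = 0.0060707
  supplier lot change: 0.21 × 0.07 × 0.14 × 0.17 = 0.00034986
The unnormalized weights sum to 0.10367.
P(mold flash | evidence) = 0.0060707 / 0.10367 ≈ 0.059.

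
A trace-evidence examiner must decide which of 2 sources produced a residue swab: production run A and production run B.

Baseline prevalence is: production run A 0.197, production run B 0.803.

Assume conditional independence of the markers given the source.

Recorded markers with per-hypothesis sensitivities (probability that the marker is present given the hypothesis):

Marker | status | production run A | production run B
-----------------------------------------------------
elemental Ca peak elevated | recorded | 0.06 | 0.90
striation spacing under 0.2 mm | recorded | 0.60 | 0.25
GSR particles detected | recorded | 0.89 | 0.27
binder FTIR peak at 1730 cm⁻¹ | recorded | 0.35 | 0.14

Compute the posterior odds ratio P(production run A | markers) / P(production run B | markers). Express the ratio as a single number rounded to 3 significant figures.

The normalizing constant cancels in an odds ratio, so compute prior × likelihood for the two hypotheses only:
  production run A: 0.197 × 0.06 × 0.60 × 0.89 × 0.35 = 0.0022092
  production run B: 0.803 × 0.90 × 0.25 × 0.27 × 0.14 = 0.0068295
Odds(production run A : production run B) = 0.0022092 / 0.0068295 ≈ 0.323.

0.323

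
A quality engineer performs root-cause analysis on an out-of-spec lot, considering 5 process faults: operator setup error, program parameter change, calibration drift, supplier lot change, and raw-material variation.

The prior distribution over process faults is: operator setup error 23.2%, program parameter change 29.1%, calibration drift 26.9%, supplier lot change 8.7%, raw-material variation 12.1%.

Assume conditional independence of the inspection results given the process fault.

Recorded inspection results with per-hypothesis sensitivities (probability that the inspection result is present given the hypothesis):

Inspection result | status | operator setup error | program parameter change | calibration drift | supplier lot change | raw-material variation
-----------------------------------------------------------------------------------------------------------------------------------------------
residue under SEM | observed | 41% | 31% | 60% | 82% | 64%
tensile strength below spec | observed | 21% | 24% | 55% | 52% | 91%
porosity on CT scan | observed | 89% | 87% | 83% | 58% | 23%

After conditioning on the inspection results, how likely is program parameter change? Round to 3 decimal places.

0.127

For each hypothesis, the unnormalized posterior weight is prior × product of the inspection result likelihoods:
  operator setup error: 0.232 × 0.41 × 0.21 × 0.89 = 0.017778
  program parameter change: 0.291 × 0.31 × 0.24 × 0.87 = 0.018836
  calibration drift: 0.269 × 0.60 × 0.55 × 0.83 = 0.073679
  supplier lot change: 0.087 × 0.82 × 0.52 × 0.58 = 0.021516
  raw-material variation: 0.121 × 0.64 × 0.91 × 0.23 = 0.016208
Marginal likelihood of the evidence = 0.14802.
P(program parameter change | evidence) = 0.018836 / 0.14802 ≈ 0.127.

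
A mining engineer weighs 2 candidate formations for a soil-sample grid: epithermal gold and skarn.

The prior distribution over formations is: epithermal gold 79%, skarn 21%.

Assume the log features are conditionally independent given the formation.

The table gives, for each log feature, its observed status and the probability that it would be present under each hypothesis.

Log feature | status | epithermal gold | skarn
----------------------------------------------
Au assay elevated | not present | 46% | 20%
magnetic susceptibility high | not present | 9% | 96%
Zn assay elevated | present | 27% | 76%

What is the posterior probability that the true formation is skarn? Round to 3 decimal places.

For each hypothesis, the unnormalized posterior weight is prior × product of the log feature likelihoods (using 1 − P(present | H) for each absent log feature):
  epithermal gold: 0.79 × (1 − 0.46) × (1 − 0.09) × 0.27 = 0.10482
  skarn: 0.21 × (1 − 0.20) × (1 − 0.96) × 0.76 = 0.0051072
Marginal likelihood of the evidence = 0.10992.
P(skarn | evidence) = 0.0051072 / 0.10992 ≈ 0.046.

0.046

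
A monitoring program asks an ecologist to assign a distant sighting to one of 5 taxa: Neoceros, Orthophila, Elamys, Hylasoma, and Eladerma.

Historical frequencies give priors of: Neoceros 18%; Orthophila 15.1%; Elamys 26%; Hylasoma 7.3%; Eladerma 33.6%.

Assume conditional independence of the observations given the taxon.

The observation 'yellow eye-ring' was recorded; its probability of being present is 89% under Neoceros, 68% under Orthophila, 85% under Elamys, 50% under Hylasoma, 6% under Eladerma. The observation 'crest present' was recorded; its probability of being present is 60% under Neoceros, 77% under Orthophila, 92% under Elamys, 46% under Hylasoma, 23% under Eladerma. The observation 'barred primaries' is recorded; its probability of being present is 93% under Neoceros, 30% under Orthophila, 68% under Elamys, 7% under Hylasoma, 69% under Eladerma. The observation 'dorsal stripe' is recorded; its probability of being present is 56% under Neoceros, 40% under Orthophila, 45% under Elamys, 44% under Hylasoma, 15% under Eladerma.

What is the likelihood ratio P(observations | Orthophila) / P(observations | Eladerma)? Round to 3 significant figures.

Joint likelihood of the evidence pattern under each hypothesis:
  Orthophila: 0.68 × 0.77 × 0.30 × 0.40 = 0.062832
  Eladerma: 0.06 × 0.23 × 0.69 × 0.15 = 0.0014283
Bayes factor = 0.062832 / 0.0014283 ≈ 44.0

44.0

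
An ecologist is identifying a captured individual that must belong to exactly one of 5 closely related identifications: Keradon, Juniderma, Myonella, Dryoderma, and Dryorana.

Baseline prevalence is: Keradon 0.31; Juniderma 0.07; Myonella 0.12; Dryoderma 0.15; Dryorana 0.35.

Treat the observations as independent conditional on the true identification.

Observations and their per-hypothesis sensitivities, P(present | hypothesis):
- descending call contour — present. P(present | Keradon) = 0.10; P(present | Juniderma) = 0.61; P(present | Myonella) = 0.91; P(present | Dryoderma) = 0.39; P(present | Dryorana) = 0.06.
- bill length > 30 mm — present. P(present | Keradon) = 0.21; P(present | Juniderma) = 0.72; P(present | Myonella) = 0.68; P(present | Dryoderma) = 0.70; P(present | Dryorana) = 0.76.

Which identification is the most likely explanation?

Myonella

Multiply each prior by the joint likelihood of the evidence pattern:
  Keradon: 0.31 × 0.10 × 0.21 = 0.00651
  Juniderma: 0.07 × 0.61 × 0.72 = 0.030744
  Myonella: 0.12 × 0.91 × 0.68 = 0.074256
  Dryoderma: 0.15 × 0.39 × 0.70 = 0.04095
  Dryorana: 0.35 × 0.06 × 0.76 = 0.01596
The unnormalized weights sum to 0.16842.
P(Keradon | evidence) ≈ 0.00651 / 0.16842 ≈ 0.039
P(Juniderma | evidence) ≈ 0.030744 / 0.16842 ≈ 0.183
P(Myonella | evidence) ≈ 0.074256 / 0.16842 ≈ 0.441
P(Dryoderma | evidence) ≈ 0.04095 / 0.16842 ≈ 0.243
P(Dryorana | evidence) ≈ 0.01596 / 0.16842 ≈ 0.095
The largest is 0.441, so Myonella is most probable.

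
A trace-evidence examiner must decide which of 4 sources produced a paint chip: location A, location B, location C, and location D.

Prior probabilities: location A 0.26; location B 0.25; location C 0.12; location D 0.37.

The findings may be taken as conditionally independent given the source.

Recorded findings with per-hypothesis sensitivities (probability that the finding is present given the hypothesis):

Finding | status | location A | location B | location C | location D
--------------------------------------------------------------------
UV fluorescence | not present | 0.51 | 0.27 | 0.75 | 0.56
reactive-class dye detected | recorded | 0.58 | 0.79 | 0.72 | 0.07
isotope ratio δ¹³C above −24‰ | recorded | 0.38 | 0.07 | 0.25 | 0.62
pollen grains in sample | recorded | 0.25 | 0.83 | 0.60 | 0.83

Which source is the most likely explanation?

Multiply each prior by the joint likelihood of the evidence pattern (using 1 − P(present | H) for each absent finding):
  location A: 0.26 × (1 − 0.51) × 0.58 × 0.38 × 0.25 = 0.0070197
  location B: 0.25 × (1 − 0.27) × 0.79 × 0.07 × 0.83 = 0.0083766
  location C: 0.12 × (1 − 0.75) × 0.72 × 0.25 × 0.60 = 0.00324
  location D: 0.37 × (1 − 0.56) × 0.07 × 0.62 × 0.83 = 0.0058644
The unnormalized weights sum to 0.024501.
P(location A | evidence) ≈ 0.0070197 / 0.024501 ≈ 0.287
P(location B | evidence) ≈ 0.0083766 / 0.024501 ≈ 0.342
P(location C | evidence) ≈ 0.00324 / 0.024501 ≈ 0.132
P(location D | evidence) ≈ 0.0058644 / 0.024501 ≈ 0.239
The largest is 0.342, so location B is most probable.

location B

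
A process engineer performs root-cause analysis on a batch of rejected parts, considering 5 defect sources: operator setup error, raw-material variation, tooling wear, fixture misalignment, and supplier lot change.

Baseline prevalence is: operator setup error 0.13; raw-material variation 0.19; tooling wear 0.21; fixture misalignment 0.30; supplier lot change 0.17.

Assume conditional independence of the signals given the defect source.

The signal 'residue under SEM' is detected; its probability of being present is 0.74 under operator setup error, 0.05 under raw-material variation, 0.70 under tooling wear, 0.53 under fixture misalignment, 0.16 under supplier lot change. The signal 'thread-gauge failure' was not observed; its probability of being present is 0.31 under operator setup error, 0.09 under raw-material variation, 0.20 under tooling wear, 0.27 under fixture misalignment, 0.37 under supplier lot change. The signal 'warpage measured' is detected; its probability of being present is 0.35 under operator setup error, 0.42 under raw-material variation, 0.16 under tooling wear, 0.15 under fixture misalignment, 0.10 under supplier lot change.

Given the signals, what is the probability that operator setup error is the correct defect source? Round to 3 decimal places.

0.359

By Bayes' rule with conditional independence, the unnormalized weight for each hypothesis is prior × ∏ likelihoods (using 1 − P(present | H) for each absent signal):
  operator setup error: 0.13 × 0.74 × (1 − 0.31) × 0.35 = 0.023232
  raw-material variation: 0.19 × 0.05 × (1 − 0.09) × 0.42 = 0.0036309
  tooling wear: 0.21 × 0.70 × (1 − 0.20) × 0.16 = 0.018816
  fixture misalignment: 0.30 × 0.53 × (1 − 0.27) × 0.15 = 0.01741
  supplier lot change: 0.17 × 0.16 × (1 − 0.37) × 0.10 = 0.0017136
The unnormalized weights sum to 0.064803.
P(operator setup error | evidence) = 0.023232 / 0.064803 ≈ 0.359.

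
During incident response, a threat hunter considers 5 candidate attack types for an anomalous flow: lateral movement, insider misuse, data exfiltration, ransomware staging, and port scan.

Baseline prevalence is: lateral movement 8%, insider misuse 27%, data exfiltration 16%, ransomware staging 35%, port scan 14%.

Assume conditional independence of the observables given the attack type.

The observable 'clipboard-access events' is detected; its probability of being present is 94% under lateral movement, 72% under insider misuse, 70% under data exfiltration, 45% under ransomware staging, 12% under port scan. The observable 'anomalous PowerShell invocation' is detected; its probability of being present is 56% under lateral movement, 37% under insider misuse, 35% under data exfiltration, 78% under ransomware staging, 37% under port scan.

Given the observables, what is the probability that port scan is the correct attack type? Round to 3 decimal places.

Multiply each prior by the joint likelihood of the observable pattern:
  lateral movement: 0.08 × 0.94 × 0.56 = 0.042112
  insider misuse: 0.27 × 0.72 × 0.37 = 0.071928
  data exfiltration: 0.16 × 0.70 × 0.35 = 0.0392
  ransomware staging: 0.35 × 0.45 × 0.78 = 0.12285
  port scan: 0.14 × 0.12 × 0.37 = 0.006216
Normalizing constant Z = 0.042112 + 0.071928 + 0.0392 + 0.12285 + 0.006216 = 0.28231.
P(port scan | evidence) = 0.006216 / 0.28231 ≈ 0.022.

0.022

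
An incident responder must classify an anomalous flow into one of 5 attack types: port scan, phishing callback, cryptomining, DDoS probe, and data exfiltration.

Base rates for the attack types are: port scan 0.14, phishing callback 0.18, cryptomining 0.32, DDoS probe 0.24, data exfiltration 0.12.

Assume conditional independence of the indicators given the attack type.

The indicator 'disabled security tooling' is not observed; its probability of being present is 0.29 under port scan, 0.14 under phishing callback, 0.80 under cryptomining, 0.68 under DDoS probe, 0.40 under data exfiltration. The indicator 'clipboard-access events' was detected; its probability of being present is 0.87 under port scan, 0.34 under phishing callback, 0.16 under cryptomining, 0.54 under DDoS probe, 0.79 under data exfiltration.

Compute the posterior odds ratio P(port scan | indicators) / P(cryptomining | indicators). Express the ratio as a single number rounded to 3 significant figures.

Posterior odds equal prior odds times the likelihood ratio; only the two competing hypotheses matter (using 1 − P(present | H) for each absent indicator).
  port scan: 0.14 × (1 − 0.29) × 0.87 = 0.086478
  cryptomining: 0.32 × (1 − 0.80) × 0.16 = 0.01024
Odds(port scan : cryptomining) = 0.086478 / 0.01024 ≈ 8.45.

8.45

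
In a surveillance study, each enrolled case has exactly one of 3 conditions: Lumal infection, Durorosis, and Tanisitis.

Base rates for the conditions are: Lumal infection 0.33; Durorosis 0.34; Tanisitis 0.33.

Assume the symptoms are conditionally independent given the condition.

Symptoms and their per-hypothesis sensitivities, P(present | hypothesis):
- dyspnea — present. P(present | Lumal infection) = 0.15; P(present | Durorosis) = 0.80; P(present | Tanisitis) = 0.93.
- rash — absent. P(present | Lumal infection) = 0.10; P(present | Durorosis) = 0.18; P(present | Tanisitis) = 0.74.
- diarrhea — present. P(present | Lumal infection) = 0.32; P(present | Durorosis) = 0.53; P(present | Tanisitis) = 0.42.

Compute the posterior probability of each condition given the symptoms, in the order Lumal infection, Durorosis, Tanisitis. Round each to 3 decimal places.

0.086, 0.712, 0.202

By Bayes' rule with conditional independence, the unnormalized weight for each hypothesis is prior × ∏ likelihoods (using 1 − P(present | H) for each absent symptom):
  Lumal infection: 0.33 × 0.15 × (1 − 0.10) × 0.32 = 0.014256
  Durorosis: 0.34 × 0.80 × (1 − 0.18) × 0.53 = 0.11821
  Tanisitis: 0.33 × 0.93 × (1 − 0.74) × 0.42 = 0.033513
The unnormalized weights sum to 0.16598.
P(Lumal infection | evidence) = 0.014256 / 0.16598 ≈ 0.086
P(Durorosis | evidence) = 0.11821 / 0.16598 ≈ 0.712
P(Tanisitis | evidence) = 0.033513 / 0.16598 ≈ 0.202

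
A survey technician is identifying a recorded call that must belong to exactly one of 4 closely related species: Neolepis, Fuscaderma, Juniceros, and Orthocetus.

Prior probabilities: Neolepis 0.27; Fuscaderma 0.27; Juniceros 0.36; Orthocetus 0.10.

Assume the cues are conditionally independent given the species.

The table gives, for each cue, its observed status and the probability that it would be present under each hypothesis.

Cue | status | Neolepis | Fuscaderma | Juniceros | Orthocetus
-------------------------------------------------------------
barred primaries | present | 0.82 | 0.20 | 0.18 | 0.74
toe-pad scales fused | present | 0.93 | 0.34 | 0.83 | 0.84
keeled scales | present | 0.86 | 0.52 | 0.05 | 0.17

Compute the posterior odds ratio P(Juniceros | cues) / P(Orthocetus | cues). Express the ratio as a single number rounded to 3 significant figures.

The normalizing constant cancels in an odds ratio, so compute prior × likelihood for the two hypotheses only:
  Juniceros: 0.36 × 0.18 × 0.83 × 0.05 = 0.0026892
  Orthocetus: 0.10 × 0.74 × 0.84 × 0.17 = 0.010567
Odds(Juniceros : Orthocetus) = 0.0026892 / 0.010567 ≈ 0.254.

0.254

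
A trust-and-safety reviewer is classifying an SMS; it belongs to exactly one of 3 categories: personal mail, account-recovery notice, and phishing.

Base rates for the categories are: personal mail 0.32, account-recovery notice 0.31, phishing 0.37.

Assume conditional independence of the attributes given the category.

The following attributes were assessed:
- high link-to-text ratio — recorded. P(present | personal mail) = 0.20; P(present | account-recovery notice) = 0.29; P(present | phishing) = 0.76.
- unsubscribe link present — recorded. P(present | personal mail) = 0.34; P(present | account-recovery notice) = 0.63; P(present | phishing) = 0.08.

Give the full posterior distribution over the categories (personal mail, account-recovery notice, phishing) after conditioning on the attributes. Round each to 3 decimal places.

0.216, 0.561, 0.223

Multiply each prior by the joint likelihood of the attribute pattern:
  personal mail: 0.32 × 0.20 × 0.34 = 0.02176
  account-recovery notice: 0.31 × 0.29 × 0.63 = 0.056637
  phishing: 0.37 × 0.76 × 0.08 = 0.022496
Marginal likelihood of the evidence = 0.10089.
P(personal mail | evidence) = 0.02176 / 0.10089 ≈ 0.216
P(account-recovery notice | evidence) = 0.056637 / 0.10089 ≈ 0.561
P(phishing | evidence) = 0.022496 / 0.10089 ≈ 0.223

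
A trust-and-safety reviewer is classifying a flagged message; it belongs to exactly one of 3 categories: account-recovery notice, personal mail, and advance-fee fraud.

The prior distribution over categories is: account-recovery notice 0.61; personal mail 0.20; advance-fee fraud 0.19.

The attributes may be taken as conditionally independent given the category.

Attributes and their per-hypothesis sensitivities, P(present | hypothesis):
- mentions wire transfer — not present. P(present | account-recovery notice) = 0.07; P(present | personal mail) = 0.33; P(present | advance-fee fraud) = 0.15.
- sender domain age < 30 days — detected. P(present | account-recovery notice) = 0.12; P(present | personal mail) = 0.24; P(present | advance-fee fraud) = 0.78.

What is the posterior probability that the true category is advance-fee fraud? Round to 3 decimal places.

0.557

By Bayes' rule with conditional independence, the unnormalized weight for each hypothesis is prior × ∏ likelihoods (using 1 − P(present | H) for each absent attribute):
  account-recovery notice: 0.61 × (1 − 0.07) × 0.12 = 0.068076
  personal mail: 0.20 × (1 − 0.33) × 0.24 = 0.03216
  advance-fee fraud: 0.19 × (1 − 0.15) × 0.78 = 0.12597
The unnormalized weights sum to 0.22621.
P(advance-fee fraud | evidence) = 0.12597 / 0.22621 ≈ 0.557.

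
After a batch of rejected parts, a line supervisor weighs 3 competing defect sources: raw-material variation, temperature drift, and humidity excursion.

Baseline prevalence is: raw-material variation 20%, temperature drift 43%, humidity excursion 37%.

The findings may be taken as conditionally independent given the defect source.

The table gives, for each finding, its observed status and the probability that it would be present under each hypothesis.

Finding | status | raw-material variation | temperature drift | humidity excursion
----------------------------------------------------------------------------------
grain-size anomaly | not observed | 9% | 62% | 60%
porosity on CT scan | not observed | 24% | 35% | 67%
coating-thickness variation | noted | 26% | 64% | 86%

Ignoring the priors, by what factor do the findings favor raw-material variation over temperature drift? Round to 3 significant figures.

1.14

Joint likelihood of the evidence pattern under each hypothesis (using 1 − P(present | H) for each absent finding):
  raw-material variation: (1 − 0.09) × (1 − 0.24) × 0.26 = 0.17982
  temperature drift: (1 − 0.62) × (1 − 0.35) × 0.64 = 0.15808
Bayes factor = 0.17982 / 0.15808 ≈ 1.14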